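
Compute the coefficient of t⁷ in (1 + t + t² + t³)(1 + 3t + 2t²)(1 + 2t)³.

64

(1 + t + t² + t³) has coefficients 1,1,1,1 for degrees 0…3.
(1 + 3t + 2t²) has coefficients 1,3,2,0,0,0,0,0 for degrees 0…7.
Finally multiplying by (1 + 2t)³, the product of all factors after the first has coefficients 1,9,32,56,48,16,0,0 for degrees 0…7.
[t⁷] = 1·0 + 1·0 + 1·16 + 1·48 = 64.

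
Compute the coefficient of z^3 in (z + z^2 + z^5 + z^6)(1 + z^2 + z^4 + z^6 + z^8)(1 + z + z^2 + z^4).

3

(z + z^2 + z^5 + z^6) has coefficients 0,1,1,0 for degrees 0…3.
(1 + z^2 + z^4 + z^6 + z^8) has coefficients 1,0,1,0 for degrees 0…3.
Finally multiplying by (1 + z + z^2 + z^4), the product of all factors after the first has coefficients 1,1,2,1 for degrees 0…3.
[z^3] = 1·2 + 1·1 = 3.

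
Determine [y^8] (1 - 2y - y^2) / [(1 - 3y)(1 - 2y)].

The denominator gives the recurrence a_n = 5a_(n−1) − 6a_(n−2) for n ≥ 3; the numerator fixes a_0 = 1, a_1 = 3, a_2 = 8.
Iterating: 1, 3, 8, 22, 62, 178, 518, 1522, 4502, so a_8 = 4502.

4502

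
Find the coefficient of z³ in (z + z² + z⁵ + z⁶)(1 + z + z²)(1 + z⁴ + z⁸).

2

(z + z² + z⁵ + z⁶) has coefficients 0,1,1,0 for degrees 0…3.
(1 + z + z²) has coefficients 1,1,1,0 for degrees 0…3.
Finally multiplying by (1 + z⁴ + z⁸), the product of all factors after the first has coefficients 1,1,1,0 for degrees 0…3.
[z³] = 1·1 + 1·1 = 2.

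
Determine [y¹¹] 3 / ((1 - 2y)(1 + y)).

Partial fractions give a closed form: a_n = (2)·2^n + (1)·(-1)^n.
At n = 11: a_11 = 4095.

4095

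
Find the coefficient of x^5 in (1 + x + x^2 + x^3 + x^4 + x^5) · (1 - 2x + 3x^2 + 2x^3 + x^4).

(1 + x + x^2 + x^3 + x^4 + x^5) has coefficients 1,1,1,1,1,1 for degrees 0…5.
(1 - 2x + 3x^2 + 2x^3 + x^4) has coefficients 1,-2,3,2,1,0 for degrees 0…5.
[x^5] = 1·0 + 1·1 + 1·2 + 1·3 + 1·(-2) + 1·1 = 5.

5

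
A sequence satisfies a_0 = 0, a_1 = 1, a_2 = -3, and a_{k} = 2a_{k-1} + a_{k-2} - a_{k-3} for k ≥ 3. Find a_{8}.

-347

The ordinary generating function has denominator 1 - 2q - q^2 + q^3.
Iterating the recurrence: a_0,…,a_{8} = 0, 1, -3, -5, -14, -30, -69, -154, -347.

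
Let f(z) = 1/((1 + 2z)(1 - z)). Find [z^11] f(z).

The denominator gives the recurrence a_n = −a_(n−1) + 2a_(n−2) for n ≥ 2; the numerator fixes a_0 = 1, a_1 = -1.
Iterating: 1, -1, 3, -5, 11, -21, 43, -85, 171, -341, 683, -1365, so a_11 = -1365.

-1365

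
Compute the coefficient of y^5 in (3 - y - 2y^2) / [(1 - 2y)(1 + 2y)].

The denominator gives the recurrence a_n = 4a_(n−2) for n ≥ 3; the numerator fixes a_0 = 3, a_1 = -1, a_2 = 10.
Iterating: 3, -1, 10, -4, 40, -16, so a_5 = -16.

-16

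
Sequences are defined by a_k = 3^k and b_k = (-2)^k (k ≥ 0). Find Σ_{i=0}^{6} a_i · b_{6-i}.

463

Write out a_i and b_{6-i} for i = 0,…,6 and sum the products.
Σ = 1·64 + 3·(-32) + 9·16 + 27·(-8) + 81·4 + 243·(-2) + 729·1 = 463.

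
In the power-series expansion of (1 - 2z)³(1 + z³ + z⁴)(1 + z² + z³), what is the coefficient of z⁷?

-7

(1 - 2z)³ has coefficients 1,-6,12,-8 for degrees 0…3.
(1 + z³ + z⁴) has coefficients 1,0,0,1,1,0,0,0 for degrees 0…7.
Finally multiplying by (1 + z² + z³), the product of all factors after the first has coefficients 1,0,1,2,1,1,2,1 for degrees 0…7.
[z⁷] = 1·1 − 6·2 + 12·1 − 8·1 = -7.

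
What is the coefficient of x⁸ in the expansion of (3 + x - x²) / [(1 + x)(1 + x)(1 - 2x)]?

The denominator gives the recurrence a_n = 3a_(n−2) + 2a_(n−3) for n ≥ 3; the numerator fixes a_0 = 3, a_1 = 1, a_2 = 8.
Iterating: 3, 1, 8, 9, 26, 43, 96, 181, 374, so a_8 = 374.

374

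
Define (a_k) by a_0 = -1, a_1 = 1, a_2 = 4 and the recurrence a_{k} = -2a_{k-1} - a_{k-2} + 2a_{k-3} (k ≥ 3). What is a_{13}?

-2357

The ordinary generating function has denominator 1 + 2t + t^2 - 2t^3.
Iterating the recurrence: a_0,…,a_{13} = -1, 1, 4, -11, 20, -21, 0, 61, -164, 267, -248, -99, 980, -2357.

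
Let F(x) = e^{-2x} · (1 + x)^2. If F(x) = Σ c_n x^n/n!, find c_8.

1792

The EGF product rule gives c_8 = Σ_{k_1+k_2=8} C(8; k_1,k_2) · ∏ g_i(k_i), where e^{-2x} gives (-2)^k; (1+x)^2 gives the falling factorial (2)_k.
g_1(k) for k = 0…8: 1, -2, 4, -8, 16, -32, 64, -128, 256.
g_2(k) for k = 0…8: 1, 2, 2, 0, 0, 0, 0, 0, 0.
c_8 = Σ_k C(8,k)·g_1(k)·g_2(8−k) = 28·64·2 + 8·(-128)·2 + 1·256·1 = 3584 − 2048 + 256 = 1792.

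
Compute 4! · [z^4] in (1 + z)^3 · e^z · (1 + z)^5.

3393

The EGF product rule gives c_4 = Σ_{k_1+k_2+k_3=4} C(4; k_1,k_2,k_3) · ∏ g_i(k_i), where (1+z)^3 gives the falling factorial (3)_k; e^z gives (1)^k; (1+z)^5 gives the falling factorial (5)_k.
g_1(k) for k = 0…4: 1, 3, 6, 6, 0.
g_2(k) for k = 0…4: 1, 1, 1, 1, 1.
g_3(k) for k = 0…4: 1, 5, 20, 60, 120.
First combine the last two factors: h(k) = Σ_j C(k,j)·g_2(j)·g_3(k−j) for k = 0…4: 1, 6, 31, 136, 501.
c_4 = Σ_k C(4,k)·g_1(k)·h(4−k) = 1·1·501 + 4·3·136 + 6·6·31 + 4·6·6 = 501 + 1632 + 1116 + 144 = 3393.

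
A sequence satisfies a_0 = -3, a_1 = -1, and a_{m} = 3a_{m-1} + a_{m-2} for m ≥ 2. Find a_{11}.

The ordinary generating function has denominator 1 - 3y - y^2.
Iterating the recurrence: a_0,…,a_{11} = -3, -1, -6, -19, -63, -208, -687, -2269, -7494, -24751, -81747, -269992.

-269992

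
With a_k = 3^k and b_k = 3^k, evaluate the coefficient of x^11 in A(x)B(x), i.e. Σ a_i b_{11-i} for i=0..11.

2125764

The convolution is the t^11 coefficient of A(t)B(t).
Σ = 1·177147 + 3·59049 + 9·19683 + 27·6561 + 81·2187 + 243·729 + 729·243 + 2187·81 + 6561·27 + 19683·9 + 59049·3 + 177147·1 = 2125764.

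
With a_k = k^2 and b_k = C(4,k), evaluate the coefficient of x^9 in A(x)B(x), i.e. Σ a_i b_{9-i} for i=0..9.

800

The convolution is the t^9 coefficient of A(t)B(t).
Σ = 0·0 + 1·0 + 4·0 + 9·0 + 16·0 + 25·1 + 36·4 + 49·6 + 64·4 + 81·1 = 800.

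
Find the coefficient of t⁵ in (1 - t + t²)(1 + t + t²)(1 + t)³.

(1 - t + t²) has coefficients 1,-1,1 for degrees 0…2.
(1 + t + t²) has coefficients 1,1,1,0,0,0 for degrees 0…5.
Finally multiplying by (1 + t)³, the product of all factors after the first has coefficients 1,4,7,7,4,1 for degrees 0…5.
[t⁵] = 1·1 − 1·4 + 1·7 = 4.

4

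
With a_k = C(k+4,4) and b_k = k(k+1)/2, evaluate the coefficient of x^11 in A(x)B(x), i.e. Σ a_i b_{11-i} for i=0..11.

Write out a_i and b_{11-i} for i = 0,…,11 and sum the products.
Σ = 1·66 + 5·55 + 15·45 + 35·36 + 70·28 + 126·21 + 210·15 + 330·10 + 495·6 + 715·3 + 1001·1 + 1365·0 = 19448.

19448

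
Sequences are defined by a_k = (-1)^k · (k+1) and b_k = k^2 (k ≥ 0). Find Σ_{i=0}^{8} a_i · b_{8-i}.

20

The convolution is the x^8 coefficient of A(x)B(x).
Σ = 1·64 − 2·49 + 3·36 − 4·25 + 5·16 − 6·9 + 7·4 − 8·1 + 9·0 = 20.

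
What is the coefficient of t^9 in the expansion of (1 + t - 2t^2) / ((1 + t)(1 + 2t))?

The denominator gives the recurrence a_n = −3a_(n−1) − 2a_(n−2) for n ≥ 3; the numerator fixes a_0 = 1, a_1 = -2, a_2 = 2.
Iterating: 1, -2, 2, -2, 2, -2, 2, -2, 2, -2, so a_9 = -2.

-2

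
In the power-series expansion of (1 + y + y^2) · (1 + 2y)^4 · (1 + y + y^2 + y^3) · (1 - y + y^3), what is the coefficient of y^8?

(1 + y + y^2) has coefficients 1,1,1 for degrees 0…2.
(1 + 2y)^4 has coefficients 1,8,24,32,16,0,0,0,0 for degrees 0…8.
Multiplying by (1 + y + y^2 + y^3) gives running coefficients 1,9,33,65,80,72,48,16,0 for degrees 0…8.
Finally multiplying by (1 - y + y^3), the product of all factors after the first has coefficients 1,8,24,33,24,25,41,48,56 for degrees 0…8.
[y^8] = 1·56 + 1·48 + 1·41 = 145.

145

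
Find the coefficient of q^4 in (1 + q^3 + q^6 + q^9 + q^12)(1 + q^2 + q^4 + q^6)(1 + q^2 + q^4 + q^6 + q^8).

(1 + q^3 + q^6 + q^9 + q^12) has coefficients 1,0,0,1,0 for degrees 0…4.
(1 + q^2 + q^4 + q^6) has coefficients 1,0,1,0,1 for degrees 0…4.
Finally multiplying by (1 + q^2 + q^4 + q^6 + q^8), the product of all factors after the first has coefficients 1,0,2,0,3 for degrees 0…4.
[q^4] = 1·3 + 1·0 = 3.

3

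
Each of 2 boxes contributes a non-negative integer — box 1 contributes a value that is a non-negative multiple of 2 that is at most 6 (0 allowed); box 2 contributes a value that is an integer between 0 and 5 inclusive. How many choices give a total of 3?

2

The generating function for the choices is (1 + q² + q⁴ + q⁶)·(1 + q + q² + q³ + q⁴ + q⁵); the count is [q³].
(1 + q² + q⁴ + q⁶) has coefficients 1,0,1,0 for degrees 0…3.
(1 + q + q² + q³ + q⁴ + q⁵) has coefficients 1,1,1,1 for degrees 0…3.
[q³] = 1·1 + 1·1 = 2.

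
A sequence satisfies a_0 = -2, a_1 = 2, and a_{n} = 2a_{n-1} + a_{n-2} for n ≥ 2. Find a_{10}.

The ordinary generating function has denominator 1 - 2z - z^2.
Iterating the recurrence: a_0,…,a_{10} = -2, 2, 2, 6, 14, 34, 82, 198, 478, 1154, 2786.

2786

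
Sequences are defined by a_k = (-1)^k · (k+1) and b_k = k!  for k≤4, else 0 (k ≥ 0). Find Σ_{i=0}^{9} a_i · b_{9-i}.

-119

The convolution is the t^9 coefficient of A(t)B(t).
Σ = 1·0 − 2·0 + 3·0 − 4·0 + 5·0 − 6·24 + 7·6 − 8·2 + 9·1 − 10·1 = -119.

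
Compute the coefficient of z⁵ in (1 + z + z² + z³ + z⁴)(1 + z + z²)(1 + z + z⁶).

5

(1 + z + z² + z³ + z⁴) has coefficients 1,1,1,1,1 for degrees 0…4.
(1 + z + z²) has coefficients 1,1,1,0,0,0 for degrees 0…5.
Finally multiplying by (1 + z + z⁶), the product of all factors after the first has coefficients 1,2,2,1,0,0 for degrees 0…5.
[z⁵] = 1·0 + 1·0 + 1·1 + 1·2 + 1·2 = 5.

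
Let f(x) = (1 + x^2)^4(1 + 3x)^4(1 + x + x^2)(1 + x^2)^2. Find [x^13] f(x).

(1 + x^2)^4 has coefficients 1,0,4,0,6,0,4,0,1 for degrees 0…8.
(1 + 3x)^4 has coefficients 1,12,54,108,81,0,0,0,0,0,0,0,0,0 for degrees 0…13.
Multiplying by (1 + x + x^2) gives running coefficients 1,13,67,174,243,189,81,0,0,0,0,0,0,0 for degrees 0…13.
Finally multiplying by (1 + x^2)^2, the product of all factors after the first has coefficients 1,13,69,200,378,550,634,552,405,189,81,0,0,0 for degrees 0…13.
[x^13] = 1·0 + 4·0 + 6·189 + 4·552 + 1·550 = 3892.

3892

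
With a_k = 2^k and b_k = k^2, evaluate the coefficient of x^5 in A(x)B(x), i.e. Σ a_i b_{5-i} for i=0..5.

This is [x^5] in the product of the two ordinary generating functions.
Σ = 1·25 + 2·16 + 4·9 + 8·4 + 16·1 + 32·0 = 141.

141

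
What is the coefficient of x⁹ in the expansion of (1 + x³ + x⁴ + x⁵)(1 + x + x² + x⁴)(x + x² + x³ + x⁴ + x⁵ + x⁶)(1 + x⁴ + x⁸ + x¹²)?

(1 + x³ + x⁴ + x⁵) has coefficients 1,0,0,1,1,1 for degrees 0…5.
(1 + x + x² + x⁴) has coefficients 1,1,1,0,1,0,0,0,0,0 for degrees 0…9.
Multiplying by (x + x² + x³ + x⁴ + x⁵ + x⁶) gives running coefficients 0,1,2,3,3,4,4,3,2,1 for degrees 0…9.
Finally multiplying by (1 + x⁴ + x⁸ + x¹²), the product of all factors after the first has coefficients 0,1,2,3,3,5,6,6,5,6 for degrees 0…9.
[x⁹] = 1·6 + 1·6 + 1·5 + 1·3 = 20.

20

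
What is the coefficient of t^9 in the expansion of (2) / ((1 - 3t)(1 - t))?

59048

The denominator gives the recurrence a_n = 4a_(n−1) − 3a_(n−2) for n ≥ 3; the numerator fixes a_0 = 2, a_1 = 8, a_2 = 26.
Iterating: 2, 8, 26, 80, 242, 728, 2186, 6560, 19682, 59048, so a_9 = 59048.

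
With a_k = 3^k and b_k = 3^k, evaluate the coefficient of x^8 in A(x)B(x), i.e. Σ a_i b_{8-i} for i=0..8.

59049

Write out a_i and b_{8-i} for i = 0,…,8 and sum the products.
Σ = 1·6561 + 3·2187 + 9·729 + 27·243 + 81·81 + 243·27 + 729·9 + 2187·3 + 6561·1 = 59049.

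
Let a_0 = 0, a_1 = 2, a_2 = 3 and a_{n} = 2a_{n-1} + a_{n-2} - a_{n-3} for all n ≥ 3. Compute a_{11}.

4993

The ordinary generating function has denominator 1 - 2x - x^2 + x^3.
Iterating the recurrence: a_0,…,a_{11} = 0, 2, 3, 8, 17, 39, 87, 196, 440, 989, 2222, 4993.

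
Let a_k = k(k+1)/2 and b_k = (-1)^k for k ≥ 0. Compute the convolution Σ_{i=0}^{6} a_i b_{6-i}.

12

Write out a_i and b_{6-i} for i = 0,…,6 and sum the products.
Σ = 0·1 + 1·(-1) + 3·1 + 6·(-1) + 10·1 + 15·(-1) + 21·1 = 12.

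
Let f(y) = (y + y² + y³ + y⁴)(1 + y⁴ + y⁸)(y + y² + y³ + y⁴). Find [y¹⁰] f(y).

(y + y² + y³ + y⁴) has coefficients 0,1,1,1,1 for degrees 0…4.
(1 + y⁴ + y⁸) has coefficients 1,0,0,0,1,0,0,0,1,0,0 for degrees 0…10.
Finally multiplying by (y + y² + y³ + y⁴), the product of all factors after the first has coefficients 0,1,1,1,1,1,1,1,1,1,1 for degrees 0…10.
[y¹⁰] = 1·1 + 1·1 + 1·1 + 1·1 = 4.

4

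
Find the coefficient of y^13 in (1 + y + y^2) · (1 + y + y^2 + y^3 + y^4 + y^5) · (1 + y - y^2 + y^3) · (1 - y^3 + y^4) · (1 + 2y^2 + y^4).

(1 + y + y^2) has coefficients 1,1,1 for degrees 0…2.
(1 + y + y^2 + y^3 + y^4 + y^5) has coefficients 1,1,1,1,1,1,0,0,0,0,0,0,0,0 for degrees 0…13.
Multiplying by (1 + y - y^2 + y^3) gives running coefficients 1,2,1,2,2,2,1,0,1,0,0,0,0,0 for degrees 0…13.
Multiplying by (1 - y^3 + y^4) gives running coefficients 1,2,1,1,1,3,0,0,1,1,1,-1,1,0 for degrees 0…13.
Finally multiplying by (1 + 2y^2 + y^4), the product of all factors after the first has coefficients 1,2,3,5,4,7,3,7,2,4,3,1,4,-1 for degrees 0…13.
[y^13] = 1·(-1) + 1·4 + 1·1 = 4.

4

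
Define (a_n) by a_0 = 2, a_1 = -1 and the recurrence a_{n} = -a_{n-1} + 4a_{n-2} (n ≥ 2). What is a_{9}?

The ordinary generating function has denominator 1 + q - 4q^2.
Iterating the recurrence: a_0,…,a_{9} = 2, -1, 9, -13, 49, -101, 297, -701, 1889, -4693.

-4693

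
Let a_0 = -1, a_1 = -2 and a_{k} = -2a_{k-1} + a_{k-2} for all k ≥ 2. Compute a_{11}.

-9104

The ordinary generating function has denominator 1 + 2x - x^2.
Iterating the recurrence: a_0,…,a_{11} = -1, -2, 3, -8, 19, -46, 111, -268, 647, -1562, 3771, -9104.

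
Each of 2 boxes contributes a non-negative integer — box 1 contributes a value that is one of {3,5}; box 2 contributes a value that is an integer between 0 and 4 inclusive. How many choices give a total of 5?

2

The generating function for the choices is (q³ + q⁵)·(1 + q + q² + q³ + q⁴); the count is [q⁵].
(q³ + q⁵) has coefficients 0,0,0,1,0,1 for degrees 0…5.
(1 + q + q² + q³ + q⁴) has coefficients 1,1,1,1,1,0 for degrees 0…5.
[q⁵] = 1·1 + 1·1 = 2.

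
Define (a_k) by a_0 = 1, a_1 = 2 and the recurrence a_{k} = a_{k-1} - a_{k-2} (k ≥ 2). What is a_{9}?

The ordinary generating function has denominator 1 - y + y^2.
Iterating the recurrence: a_0,…,a_{9} = 1, 2, 1, -1, -2, -1, 1, 2, 1, -1.

-1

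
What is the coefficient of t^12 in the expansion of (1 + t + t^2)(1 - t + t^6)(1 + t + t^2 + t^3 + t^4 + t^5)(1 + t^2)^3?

17

(1 + t + t^2) has coefficients 1,1,1 for degrees 0…2.
(1 - t + t^6) has coefficients 1,-1,0,0,0,0,1,0,0,0,0,0,0 for degrees 0…12.
Multiplying by (1 + t + t^2 + t^3 + t^4 + t^5) gives running coefficients 1,0,0,0,0,0,0,1,1,1,1,1,0 for degrees 0…12.
Finally multiplying by (1 + t^2)^3, the product of all factors after the first has coefficients 1,0,3,0,3,0,1,1,1,4,4,7,6 for degrees 0…12.
[t^12] = 1·6 + 1·7 + 1·4 = 17.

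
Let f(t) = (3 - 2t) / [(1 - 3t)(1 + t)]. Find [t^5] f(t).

Partial fractions give a closed form: a_n = (7/4)·3^n + (5/4)·(-1)^n.
At n = 5: a_5 = 424.

424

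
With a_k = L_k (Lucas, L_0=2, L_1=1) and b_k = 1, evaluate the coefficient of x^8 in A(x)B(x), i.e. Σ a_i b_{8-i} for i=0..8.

This is [x^8] in the product of the two ordinary generating functions.
Σ = 2·1 + 1·1 + 3·1 + 4·1 + 7·1 + 11·1 + 18·1 + 29·1 + 47·1 = 122.

122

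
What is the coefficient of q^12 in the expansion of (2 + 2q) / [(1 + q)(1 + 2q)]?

8192

Partial fractions give a closed form: a_n = (2)·(-2)^n.
At n = 12: a_12 = 8192.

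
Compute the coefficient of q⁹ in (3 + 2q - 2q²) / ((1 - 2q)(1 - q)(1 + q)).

Partial fractions give a closed form: a_n = (14/3)·2^n + (-3/2)·1^n + (-1/6)·(-1)^n.
At n = 9: a_9 = 2388.

2388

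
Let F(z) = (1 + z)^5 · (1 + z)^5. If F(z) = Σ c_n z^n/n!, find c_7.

The EGF product rule gives c_7 = Σ_{k_1+k_2=7} C(7; k_1,k_2) · ∏ g_i(k_i), where (1+z)^5 gives the falling factorial (5)_k; (1+z)^5 gives the falling factorial (5)_k.
g_1(k) for k = 0…7: 1, 5, 20, 60, 120, 120, 0, 0.
g_2(k) for k = 0…7: 1, 5, 20, 60, 120, 120, 0, 0.
c_7 = Σ_k C(7,k)·g_1(k)·g_2(7−k) = 21·20·120 + 35·60·120 + 35·120·60 + 21·120·20 = 50400 + 252000 + 252000 + 50400 = 604800.

604800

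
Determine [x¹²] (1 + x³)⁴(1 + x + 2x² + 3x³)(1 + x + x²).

(1 + x³)⁴ has coefficients 1,0,0,4,0,0,6,0,0,4,0,0,1 for degrees 0…12.
(1 + x + 2x² + 3x³) has coefficients 1,1,2,3,0,0,0,0,0,0,0,0,0 for degrees 0…12.
Finally multiplying by (1 + x + x²), the product of all factors after the first has coefficients 1,2,4,6,5,3,0,0,0,0,0,0,0 for degrees 0…12.
[x¹²] = 1·0 + 4·0 + 6·0 + 4·6 + 1·1 = 25.

25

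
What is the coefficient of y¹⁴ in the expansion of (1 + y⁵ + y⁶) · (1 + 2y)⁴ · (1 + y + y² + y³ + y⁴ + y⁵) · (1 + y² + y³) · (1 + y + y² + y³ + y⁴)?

(1 + y⁵ + y⁶) has coefficients 1,0,0,0,0,1,1 for degrees 0…6.
(1 + 2y)⁴ has coefficients 1,8,24,32,16,0,0,0,0,0,0,0,0,0,0 for degrees 0…14.
Multiplying by (1 + y + y² + y³ + y⁴ + y⁵) gives running coefficients 1,9,33,65,81,81,80,72,48,16,0,0,0,0,0 for degrees 0…14.
Multiplying by (1 + y² + y³) gives running coefficients 1,9,34,75,123,179,226,234,209,168,120,64,16,0,0 for degrees 0…14.
Finally multiplying by (1 + y + y² + y³ + y⁴), the product of all factors after the first has coefficients 1,10,44,119,242,420,637,837,971,1016,957,795,577,368,200 for degrees 0…14.
[y¹⁴] = 1·200 + 1·1016 + 1·971 = 2187.

2187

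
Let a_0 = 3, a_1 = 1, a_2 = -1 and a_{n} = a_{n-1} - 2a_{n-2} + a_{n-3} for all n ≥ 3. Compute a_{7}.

The ordinary generating function has denominator 1 - q + 2q^2 - q^3.
Iterating the recurrence: a_0,…,a_{7} = 3, 1, -1, 0, 3, 2, -4, -5.

-5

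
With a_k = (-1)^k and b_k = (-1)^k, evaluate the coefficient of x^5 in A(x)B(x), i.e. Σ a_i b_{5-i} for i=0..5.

-6

The convolution is the x^5 coefficient of A(x)B(x).
Σ = 1·(-1) − 1·1 + 1·(-1) − 1·1 + 1·(-1) − 1·1 = -6.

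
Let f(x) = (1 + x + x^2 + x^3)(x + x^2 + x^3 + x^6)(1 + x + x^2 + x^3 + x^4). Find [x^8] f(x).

9

(1 + x + x^2 + x^3) has coefficients 1,1,1,1 for degrees 0…3.
(x + x^2 + x^3 + x^6) has coefficients 0,1,1,1,0,0,1,0,0 for degrees 0…8.
Finally multiplying by (1 + x + x^2 + x^3 + x^4), the product of all factors after the first has coefficients 0,1,2,3,3,3,3,2,1 for degrees 0…8.
[x^8] = 1·1 + 1·2 + 1·3 + 1·3 = 9.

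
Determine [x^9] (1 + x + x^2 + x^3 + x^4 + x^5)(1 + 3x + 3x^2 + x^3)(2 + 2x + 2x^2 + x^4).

18

(1 + x + x^2 + x^3 + x^4 + x^5) has coefficients 1,1,1,1,1,1 for degrees 0…5.
(1 + 3x + 3x^2 + x^3) has coefficients 1,3,3,1,0,0,0,0,0,0 for degrees 0…9.
Finally multiplying by (2 + 2x + 2x^2 + x^4), the product of all factors after the first has coefficients 2,8,14,14,9,5,3,1,0,0 for degrees 0…9.
[x^9] = 1·0 + 1·0 + 1·1 + 1·3 + 1·5 + 1·9 = 18.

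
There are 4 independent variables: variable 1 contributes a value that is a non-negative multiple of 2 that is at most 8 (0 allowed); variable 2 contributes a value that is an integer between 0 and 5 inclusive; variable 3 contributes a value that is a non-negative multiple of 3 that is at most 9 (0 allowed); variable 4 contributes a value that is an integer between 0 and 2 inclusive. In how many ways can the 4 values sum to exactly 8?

The generating function for the choices is (1 + y^2 + y^4 + y^6 + y^8)·(1 + y + y^2 + y^3 + y^4 + y^5)·(1 + y^3 + y^6 + y^9)·(1 + y + y^2); the count is [y^8].
(1 + y^2 + y^4 + y^6 + y^8) has coefficients 1,0,1,0,1,0,1,0,1 for degrees 0…8.
(1 + y + y^2 + y^3 + y^4 + y^5) has coefficients 1,1,1,1,1,1,0,0,0 for degrees 0…8.
Multiplying by (1 + y^3 + y^6 + y^9) gives running coefficients 1,1,1,2,2,2,2,2,2 for degrees 0…8.
Finally multiplying by (1 + y + y^2), the product of all factors after the first has coefficients 1,2,3,4,5,6,6,6,6 for degrees 0…8.
[y^8] = 1·6 + 1·6 + 1·5 + 1·3 + 1·1 = 21.

21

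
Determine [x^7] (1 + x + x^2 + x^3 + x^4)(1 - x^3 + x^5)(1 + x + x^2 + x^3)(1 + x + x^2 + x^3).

(1 + x + x^2 + x^3 + x^4) has coefficients 1,1,1,1,1 for degrees 0…4.
(1 - x^3 + x^5) has coefficients 1,0,0,-1,0,1,0,0 for degrees 0…7.
Multiplying by (1 + x + x^2 + x^3) gives running coefficients 1,1,1,0,-1,0,0,1 for degrees 0…7.
Finally multiplying by (1 + x + x^2 + x^3), the product of all factors after the first has coefficients 1,2,3,3,1,0,-1,0 for degrees 0…7.
[x^7] = 1·0 + 1·(-1) + 1·0 + 1·1 + 1·3 = 3.

3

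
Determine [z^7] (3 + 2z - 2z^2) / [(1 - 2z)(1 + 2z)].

The denominator gives the recurrence a_n = 4a_(n−2) for n ≥ 3; the numerator fixes a_0 = 3, a_1 = 2, a_2 = 10.
Iterating: 3, 2, 10, 8, 40, 32, 160, 128, so a_7 = 128.

128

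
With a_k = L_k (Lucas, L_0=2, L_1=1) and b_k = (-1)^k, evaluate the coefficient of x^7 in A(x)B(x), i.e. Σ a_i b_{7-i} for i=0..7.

This is [x^7] in the product of the two ordinary generating functions.
Σ = 2·(-1) + 1·1 + 3·(-1) + 4·1 + 7·(-1) + 11·1 + 18·(-1) + 29·1 = 15.

15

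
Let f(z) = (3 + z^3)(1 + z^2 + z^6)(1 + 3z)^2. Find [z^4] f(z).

(3 + z^3) has coefficients 3,0,0,1 for degrees 0…3.
(1 + z^2 + z^6) has coefficients 1,0,1,0,0 for degrees 0…4.
Finally multiplying by (1 + 3z)^2, the product of all factors after the first has coefficients 1,6,10,6,9 for degrees 0…4.
[z^4] = 3·9 + 1·6 = 33.

33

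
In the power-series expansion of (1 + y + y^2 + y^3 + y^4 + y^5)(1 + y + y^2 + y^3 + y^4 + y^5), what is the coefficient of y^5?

(1 + y + y^2 + y^3 + y^4 + y^5) has coefficients 1,1,1,1,1,1 for degrees 0…5.
(1 + y + y^2 + y^3 + y^4 + y^5) has coefficients 1,1,1,1,1,1 for degrees 0…5.
[y^5] = 1·1 + 1·1 + 1·1 + 1·1 + 1·1 + 1·1 = 6.

6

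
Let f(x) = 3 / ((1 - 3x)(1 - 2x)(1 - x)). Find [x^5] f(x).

2898

Partial fractions give a closed form: a_n = (27/2)·3^n + (-12)·2^n + (3/2)·1^n.
At n = 5: a_5 = 2898.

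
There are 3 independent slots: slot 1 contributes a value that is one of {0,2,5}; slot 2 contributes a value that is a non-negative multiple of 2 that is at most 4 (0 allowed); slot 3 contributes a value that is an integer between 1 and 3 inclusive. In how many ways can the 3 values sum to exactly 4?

The generating function for the choices is (1 + y^2 + y^5)·(1 + y^2 + y^4)·(y + y^2 + y^3); the count is [y^4].
(1 + y^2 + y^5) has coefficients 1,0,1,0,0 for degrees 0…4.
(1 + y^2 + y^4) has coefficients 1,0,1,0,1 for degrees 0…4.
Finally multiplying by (y + y^2 + y^3), the product of all factors after the first has coefficients 0,1,1,2,1 for degrees 0…4.
[y^4] = 1·1 + 1·1 = 2.

2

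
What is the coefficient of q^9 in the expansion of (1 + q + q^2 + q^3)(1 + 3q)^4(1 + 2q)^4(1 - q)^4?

(1 + q + q^2 + q^3) has coefficients 1,1,1,1 for degrees 0…3.
(1 + 3q)^4 has coefficients 1,12,54,108,81,0,0,0,0,0 for degrees 0…9.
Multiplying by (1 + 2q)^4 gives running coefficients 1,20,174,860,2641,5160,6264,4320,1296,0 for degrees 0…9.
Finally multiplying by (1 - q)^4, the product of all factors after the first has coefficients 1,16,100,280,166,-920,-1796,520,3601,840 for degrees 0…9.
[q^9] = 1·840 + 1·3601 + 1·520 + 1·(-1796) = 3165.

3165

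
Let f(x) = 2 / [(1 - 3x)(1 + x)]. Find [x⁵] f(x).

364

Partial fractions give a closed form: a_n = (3/2)·3^n + (1/2)·(-1)^n.
At n = 5: a_5 = 364.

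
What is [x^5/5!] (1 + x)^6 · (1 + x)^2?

The EGF product rule gives c_5 = Σ_{k_1+k_2=5} C(5; k_1,k_2) · ∏ g_i(k_i), where (1+x)^6 gives the falling factorial (6)_k; (1+x)^2 gives the falling factorial (2)_k.
g_1(k) for k = 0…5: 1, 6, 30, 120, 360, 720.
g_2(k) for k = 0…5: 1, 2, 2, 0, 0, 0.
c_5 = Σ_k C(5,k)·g_1(k)·g_2(5−k) = 10·120·2 + 5·360·2 + 1·720·1 = 2400 + 3600 + 720 = 6720.

6720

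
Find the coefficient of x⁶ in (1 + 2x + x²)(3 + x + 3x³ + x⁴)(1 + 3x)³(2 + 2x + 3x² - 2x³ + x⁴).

(1 + 2x + x²) has coefficients 1,2,1 for degrees 0…2.
(3 + x + 3x³ + x⁴) has coefficients 3,1,0,3,1,0,0 for degrees 0…6.
Multiplying by (1 + 3x)³ gives running coefficients 3,28,90,111,55,90,108 for degrees 0…6.
Finally multiplying by (2 + 2x + 3x² - 2x³ + x⁴), the product of all factors after the first has coefficients 6,62,245,480,549,471,429 for degrees 0…6.
[x⁶] = 1·429 + 2·471 + 1·549 = 1920.

1920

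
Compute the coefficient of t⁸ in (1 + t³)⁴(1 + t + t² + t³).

6

(1 + t³)⁴ has coefficients 1,0,0,4,0,0,6,0,0 for degrees 0…8.
(1 + t + t² + t³) has coefficients 1,1,1,1,0,0,0,0,0 for degrees 0…8.
[t⁸] = 1·0 + 4·0 + 6·1 = 6.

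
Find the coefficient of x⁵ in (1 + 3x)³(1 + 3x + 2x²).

54

(1 + 3x)³ has coefficients 1,9,27,27 for degrees 0…3.
(1 + 3x + 2x²) has coefficients 1,3,2,0,0,0 for degrees 0…5.
[x⁵] = 1·0 + 9·0 + 27·0 + 27·2 = 54.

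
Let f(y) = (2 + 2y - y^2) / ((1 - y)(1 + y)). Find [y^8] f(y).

1

The denominator gives the recurrence a_n = a_(n−2) for n ≥ 3; the numerator fixes a_0 = 2, a_1 = 2, a_2 = 1.
Iterating: 2, 2, 1, 2, 1, 2, 1, 2, 1, so a_8 = 1.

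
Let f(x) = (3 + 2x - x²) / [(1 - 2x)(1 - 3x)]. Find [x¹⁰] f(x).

622176

The denominator gives the recurrence a_n = 5a_(n−1) − 6a_(n−2) for n ≥ 3; the numerator fixes a_0 = 3, a_1 = 17, a_2 = 66.
Iterating: 3, 17, 66, 228, 744, 2352, 7296, 22368, 68064, 206112, 622176, so a_10 = 622176.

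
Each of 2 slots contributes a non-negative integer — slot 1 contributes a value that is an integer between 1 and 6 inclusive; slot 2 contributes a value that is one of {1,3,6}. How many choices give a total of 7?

3

The generating function for the choices is (q + q^2 + q^3 + q^4 + q^5 + q^6)·(q + q^3 + q^6); the count is [q^7].
(q + q^2 + q^3 + q^4 + q^5 + q^6) has coefficients 0,1,1,1,1,1,1 for degrees 0…6.
(q + q^3 + q^6) has coefficients 0,1,0,1,0,0,1,0 for degrees 0…7.
[q^7] = 1·1 + 1·0 + 1·0 + 1·1 + 1·0 + 1·1 = 3.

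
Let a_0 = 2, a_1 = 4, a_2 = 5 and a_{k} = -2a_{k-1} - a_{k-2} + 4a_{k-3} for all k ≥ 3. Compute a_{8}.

-325

The ordinary generating function has denominator 1 + 2t + t^2 - 4t^3.
Iterating the recurrence: a_0,…,a_{8} = 2, 4, 5, -6, 23, -20, -7, 126, -325.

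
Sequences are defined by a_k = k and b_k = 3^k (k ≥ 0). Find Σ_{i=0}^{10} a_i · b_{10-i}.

This is [x^10] in the product of the two ordinary generating functions.
Σ = 0·59049 + 1·19683 + 2·6561 + 3·2187 + 4·729 + 5·243 + 6·81 + 7·27 + 8·9 + 9·3 + 10·1 = 44281.

44281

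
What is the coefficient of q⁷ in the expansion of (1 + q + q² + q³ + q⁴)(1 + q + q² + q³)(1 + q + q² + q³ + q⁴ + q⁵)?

(1 + q + q² + q³ + q⁴) has coefficients 1,1,1,1,1 for degrees 0…4.
(1 + q + q² + q³) has coefficients 1,1,1,1,0,0,0,0 for degrees 0…7.
Finally multiplying by (1 + q + q² + q³ + q⁴ + q⁵), the product of all factors after the first has coefficients 1,2,3,4,4,4,3,2 for degrees 0…7.
[q⁷] = 1·2 + 1·3 + 1·4 + 1·4 + 1·4 = 17.

17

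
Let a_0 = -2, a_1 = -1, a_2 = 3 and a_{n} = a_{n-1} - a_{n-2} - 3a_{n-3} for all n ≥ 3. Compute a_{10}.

427

The ordinary generating function has denominator 1 - x + x^2 + 3x^3.
Iterating the recurrence: a_0,…,a_{10} = -2, -1, 3, 10, 10, -9, -49, -70, 6, 223, 427.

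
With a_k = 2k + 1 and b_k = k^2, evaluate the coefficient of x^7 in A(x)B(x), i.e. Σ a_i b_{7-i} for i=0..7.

Write out a_i and b_{7-i} for i = 0,…,7 and sum the products.
Σ = 1·49 + 3·36 + 5·25 + 7·16 + 9·9 + 11·4 + 13·1 + 15·0 = 532.

532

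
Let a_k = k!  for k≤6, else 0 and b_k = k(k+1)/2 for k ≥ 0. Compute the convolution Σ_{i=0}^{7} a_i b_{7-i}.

The convolution is the x^7 coefficient of A(x)B(x).
Σ = 1·28 + 1·21 + 2·15 + 6·10 + 24·6 + 120·3 + 720·1 + 0·0 = 1363.

1363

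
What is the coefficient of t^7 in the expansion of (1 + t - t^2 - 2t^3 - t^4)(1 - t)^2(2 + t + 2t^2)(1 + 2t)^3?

(1 + t - t^2 - 2t^3 - t^4) has coefficients 1,1,-1,-2,-1 for degrees 0…4.
(1 - t)^2 has coefficients 1,-2,1,0,0,0,0,0 for degrees 0…7.
Multiplying by (2 + t + 2t^2) gives running coefficients 2,-3,2,-3,2,0,0,0 for degrees 0…7.
Finally multiplying by (1 + 2t)^3, the product of all factors after the first has coefficients 2,9,8,-11,-16,-8,0,16 for degrees 0…7.
[t^7] = 1·16 + 1·0 − 1·(-8) − 2·(-16) − 1·(-11) = 67.

67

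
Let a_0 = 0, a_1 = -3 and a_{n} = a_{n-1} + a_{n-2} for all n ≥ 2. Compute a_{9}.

-102

The ordinary generating function has denominator 1 - x - x^2.
Iterating the recurrence: a_0,…,a_{9} = 0, -3, -3, -6, -9, -15, -24, -39, -63, -102.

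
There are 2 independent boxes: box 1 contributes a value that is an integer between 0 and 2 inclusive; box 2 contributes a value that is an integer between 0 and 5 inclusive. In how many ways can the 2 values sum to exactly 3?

3

The generating function for the choices is (1 + z + z^2)·(1 + z + z^2 + z^3 + z^4 + z^5); the count is [z^3].
(1 + z + z^2) has coefficients 1,1,1 for degrees 0…2.
(1 + z + z^2 + z^3 + z^4 + z^5) has coefficients 1,1,1,1 for degrees 0…3.
[z^3] = 1·1 + 1·1 + 1·1 = 3.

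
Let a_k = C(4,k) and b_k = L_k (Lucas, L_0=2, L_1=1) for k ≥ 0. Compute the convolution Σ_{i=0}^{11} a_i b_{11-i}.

This is [x^11] in the product of the two ordinary generating functions.
Σ = 1·199 + 4·123 + 6·76 + 4·47 + 1·29 + 0·18 + 0·11 + 0·7 + 0·4 + 0·3 + 0·1 + 0·2 = 1364.

1364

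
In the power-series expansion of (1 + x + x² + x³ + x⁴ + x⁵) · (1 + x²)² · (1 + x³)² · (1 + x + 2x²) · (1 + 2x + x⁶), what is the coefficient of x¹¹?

150

(1 + x + x² + x³ + x⁴ + x⁵) has coefficients 1,1,1,1,1,1 for degrees 0…5.
(1 + x²)² has coefficients 1,0,2,0,1,0,0,0,0,0,0,0 for degrees 0…11.
Multiplying by (1 + x³)² gives running coefficients 1,0,2,2,1,4,1,2,2,0,1,0 for degrees 0…11.
Multiplying by (1 + x + 2x²) gives running coefficients 1,1,4,4,7,9,7,11,6,6,5,1 for degrees 0…11.
Finally multiplying by (1 + 2x + x⁶), the product of all factors after the first has coefficients 1,3,6,12,15,23,26,26,32,22,24,20 for degrees 0…11.
[x¹¹] = 1·20 + 1·24 + 1·22 + 1·32 + 1·26 + 1·26 = 150.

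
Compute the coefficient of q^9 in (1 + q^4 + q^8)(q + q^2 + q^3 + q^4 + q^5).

2

(1 + q^4 + q^8) has coefficients 1,0,0,0,1,0,0,0,1 for degrees 0…8.
(q + q^2 + q^3 + q^4 + q^5) has coefficients 0,1,1,1,1,1,0,0,0,0 for degrees 0…9.
[q^9] = 1·0 + 1·1 + 1·1 = 2.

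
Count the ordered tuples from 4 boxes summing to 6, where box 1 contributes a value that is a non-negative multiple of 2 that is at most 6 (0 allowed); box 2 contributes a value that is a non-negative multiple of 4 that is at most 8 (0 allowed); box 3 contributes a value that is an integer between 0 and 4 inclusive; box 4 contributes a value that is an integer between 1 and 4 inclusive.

11

The generating function for the choices is (1 + y² + y⁴ + y⁶)·(1 + y⁴ + y⁸)·(1 + y + y² + y³ + y⁴)·(y + y² + y³ + y⁴); the count is [y⁶].
(1 + y² + y⁴ + y⁶) has coefficients 1,0,1,0,1,0,1 for degrees 0…6.
(1 + y⁴ + y⁸) has coefficients 1,0,0,0,1,0,0 for degrees 0…6.
Multiplying by (1 + y + y² + y³ + y⁴) gives running coefficients 1,1,1,1,2,1,1 for degrees 0…6.
Finally multiplying by (y + y² + y³ + y⁴), the product of all factors after the first has coefficients 0,1,2,3,4,5,5 for degrees 0…6.
[y⁶] = 1·5 + 1·4 + 1·2 + 1·0 = 11.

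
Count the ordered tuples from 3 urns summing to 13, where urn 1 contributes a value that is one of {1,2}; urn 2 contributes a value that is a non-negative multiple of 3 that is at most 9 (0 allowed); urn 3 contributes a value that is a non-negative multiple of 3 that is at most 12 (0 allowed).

4

The generating function for the choices is (q + q^2)·(1 + q^3 + q^6 + q^9)·(1 + q^3 + q^6 + q^9 + q^12); the count is [q^13].
(q + q^2) has coefficients 0,1,1 for degrees 0…2.
(1 + q^3 + q^6 + q^9) has coefficients 1,0,0,1,0,0,1,0,0,1,0,0,0,0 for degrees 0…13.
Finally multiplying by (1 + q^3 + q^6 + q^9 + q^12), the product of all factors after the first has coefficients 1,0,0,2,0,0,3,0,0,4,0,0,4,0 for degrees 0…13.
[q^13] = 1·4 + 1·0 = 4.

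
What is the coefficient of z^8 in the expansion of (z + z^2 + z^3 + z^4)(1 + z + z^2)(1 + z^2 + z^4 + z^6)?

(z + z^2 + z^3 + z^4) has coefficients 0,1,1,1,1 for degrees 0…4.
(1 + z + z^2) has coefficients 1,1,1,0,0,0,0,0,0 for degrees 0…8.
Finally multiplying by (1 + z^2 + z^4 + z^6), the product of all factors after the first has coefficients 1,1,2,1,2,1,2,1,1 for degrees 0…8.
[z^8] = 1·1 + 1·2 + 1·1 + 1·2 = 6.

6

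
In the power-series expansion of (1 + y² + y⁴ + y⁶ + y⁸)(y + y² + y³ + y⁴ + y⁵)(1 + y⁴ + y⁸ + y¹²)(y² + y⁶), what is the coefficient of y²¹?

(1 + y² + y⁴ + y⁶ + y⁸) has coefficients 1,0,1,0,1,0,1,0,1 for degrees 0…8.
(y + y² + y³ + y⁴ + y⁵) has coefficients 0,1,1,1,1,1,0,0,0,0,0,0,0,0,0,0,0,0,0,0,0,0 for degrees 0…21.
Multiplying by (1 + y⁴ + y⁸ + y¹²) gives running coefficients 0,1,1,1,1,2,1,1,1,2,1,1,1,2,1,1,1,1,0,0,0,0 for degrees 0…21.
Finally multiplying by (y² + y⁶), the product of all factors after the first has coefficients 0,0,0,1,1,1,1,3,2,2,2,4,2,2,2,4,2,2,2,3,1,1 for degrees 0…21.
[y²¹] = 1·1 + 1·3 + 1·2 + 1·4 + 1·2 = 12.

12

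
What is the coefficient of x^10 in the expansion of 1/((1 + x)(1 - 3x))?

Partial fractions give a closed form: a_n = (1/4)·(-1)^n + (3/4)·3^n.
At n = 10: a_10 = 44287.

44287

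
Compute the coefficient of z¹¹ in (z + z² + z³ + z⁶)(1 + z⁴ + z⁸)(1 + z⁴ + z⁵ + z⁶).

(z + z² + z³ + z⁶) has coefficients 0,1,1,1,0,0,1 for degrees 0…6.
(1 + z⁴ + z⁸) has coefficients 1,0,0,0,1,0,0,0,1,0,0,0 for degrees 0…11.
Finally multiplying by (1 + z⁴ + z⁵ + z⁶), the product of all factors after the first has coefficients 1,0,0,0,2,1,1,0,2,1,1,0 for degrees 0…11.
[z¹¹] = 1·1 + 1·1 + 1·2 + 1·1 = 5.

5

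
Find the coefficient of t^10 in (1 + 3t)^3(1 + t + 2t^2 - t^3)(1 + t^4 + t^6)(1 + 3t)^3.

6084

(1 + 3t)^3 has coefficients 1,9,27,27 for degrees 0…3.
(1 + t + 2t^2 - t^3) has coefficients 1,1,2,-1,0,0,0,0,0,0,0 for degrees 0…10.
Multiplying by (1 + t^4 + t^6) gives running coefficients 1,1,2,-1,1,1,3,0,2,-1,0 for degrees 0…10.
Finally multiplying by (1 + 3t)^3, the product of all factors after the first has coefficients 1,10,38,71,73,37,12,81,110,98,45 for degrees 0…10.
[t^10] = 1·45 + 9·98 + 27·110 + 27·81 = 6084.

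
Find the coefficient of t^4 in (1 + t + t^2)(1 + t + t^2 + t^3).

(1 + t + t^2) has coefficients 1,1,1 for degrees 0…2.
(1 + t + t^2 + t^3) has coefficients 1,1,1,1,0 for degrees 0…4.
[t^4] = 1·0 + 1·1 + 1·1 = 2.

2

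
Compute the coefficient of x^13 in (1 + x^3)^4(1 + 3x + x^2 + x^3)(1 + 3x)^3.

(1 + x^3)^4 has coefficients 1,0,0,4,0,0,6,0,0,4,0,0,1 for degrees 0…12.
(1 + 3x + x^2 + x^3) has coefficients 1,3,1,1,0,0,0,0,0,0,0,0,0,0 for degrees 0…13.
Finally multiplying by (1 + 3x)^3, the product of all factors after the first has coefficients 1,12,55,118,117,54,27,0,0,0,0,0,0,0 for degrees 0…13.
[x^13] = 1·0 + 4·0 + 6·0 + 4·117 + 1·12 = 480.

480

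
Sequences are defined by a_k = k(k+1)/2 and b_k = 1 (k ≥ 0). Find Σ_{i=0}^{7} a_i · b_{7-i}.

84

The convolution is the x^7 coefficient of A(x)B(x).
Σ = 0·1 + 1·1 + 3·1 + 6·1 + 10·1 + 15·1 + 21·1 + 28·1 = 84.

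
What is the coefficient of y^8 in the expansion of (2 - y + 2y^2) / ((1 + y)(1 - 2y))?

343

The denominator gives the recurrence a_n = a_(n−1) + 2a_(n−2) for n ≥ 3; the numerator fixes a_0 = 2, a_1 = 1, a_2 = 7.
Iterating: 2, 1, 7, 9, 23, 41, 87, 169, 343, so a_8 = 343.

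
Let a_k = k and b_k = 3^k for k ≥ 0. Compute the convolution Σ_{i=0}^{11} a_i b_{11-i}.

This is [x^11] in the product of the two ordinary generating functions.
Σ = 0·177147 + 1·59049 + 2·19683 + 3·6561 + 4·2187 + 5·729 + 6·243 + 7·81 + 8·27 + 9·9 + 10·3 + 11·1 = 132854.

132854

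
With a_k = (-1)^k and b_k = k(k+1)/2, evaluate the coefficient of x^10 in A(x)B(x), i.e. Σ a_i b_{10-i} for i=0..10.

The convolution is the x^10 coefficient of A(x)B(x).
Σ = 1·55 − 1·45 + 1·36 − 1·28 + 1·21 − 1·15 + 1·10 − 1·6 + 1·3 − 1·1 + 1·0 = 30.

30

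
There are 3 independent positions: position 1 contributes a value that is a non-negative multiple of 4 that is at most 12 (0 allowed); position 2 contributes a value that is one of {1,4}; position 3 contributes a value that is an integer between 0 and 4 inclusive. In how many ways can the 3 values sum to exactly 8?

3

The generating function for the choices is (1 + y⁴ + y⁸ + y¹²)·(y + y⁴)·(1 + y + y² + y³ + y⁴); the count is [y⁸].
(1 + y⁴ + y⁸ + y¹²) has coefficients 1,0,0,0,1,0,0,0,1 for degrees 0…8.
(y + y⁴) has coefficients 0,1,0,0,1,0,0,0,0 for degrees 0…8.
Finally multiplying by (1 + y + y² + y³ + y⁴), the product of all factors after the first has coefficients 0,1,1,1,2,2,1,1,1 for degrees 0…8.
[y⁸] = 1·1 + 1·2 + 1·0 = 3.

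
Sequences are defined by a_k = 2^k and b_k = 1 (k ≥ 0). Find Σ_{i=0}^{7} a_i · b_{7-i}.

255

Write out a_i and b_{7-i} for i = 0,…,7 and sum the products.
Σ = 1·1 + 2·1 + 4·1 + 8·1 + 16·1 + 32·1 + 64·1 + 128·1 = 255.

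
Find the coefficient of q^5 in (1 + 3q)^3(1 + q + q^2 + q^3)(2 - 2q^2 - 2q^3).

-94

(1 + 3q)^3 has coefficients 1,9,27,27 for degrees 0…3.
(1 + q + q^2 + q^3) has coefficients 1,1,1,1,0,0 for degrees 0…5.
Finally multiplying by (2 - 2q^2 - 2q^3), the product of all factors after the first has coefficients 2,2,0,-2,-4,-4 for degrees 0…5.
[q^5] = 1·(-4) + 9·(-4) + 27·(-2) + 27·0 = -94.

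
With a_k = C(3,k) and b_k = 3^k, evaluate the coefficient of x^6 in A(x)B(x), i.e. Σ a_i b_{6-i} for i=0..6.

1728

Write out a_i and b_{6-i} for i = 0,…,6 and sum the products.
Σ = 1·729 + 3·243 + 3·81 + 1·27 + 0·9 + 0·3 + 0·1 = 1728.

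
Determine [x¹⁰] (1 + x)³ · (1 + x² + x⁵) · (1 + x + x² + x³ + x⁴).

7

(1 + x)³ has coefficients 1,3,3,1 for degrees 0…3.
(1 + x² + x⁵) has coefficients 1,0,1,0,0,1,0,0,0,0,0 for degrees 0…10.
Finally multiplying by (1 + x + x² + x³ + x⁴), the product of all factors after the first has coefficients 1,1,2,2,2,2,2,1,1,1,0 for degrees 0…10.
[x¹⁰] = 1·0 + 3·1 + 3·1 + 1·1 = 7.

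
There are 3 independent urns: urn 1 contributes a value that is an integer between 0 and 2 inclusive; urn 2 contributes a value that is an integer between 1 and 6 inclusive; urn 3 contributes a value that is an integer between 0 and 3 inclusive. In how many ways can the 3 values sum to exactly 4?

9

The generating function for the choices is (1 + t + t^2)·(t + t^2 + t^3 + t^4 + t^5 + t^6)·(1 + t + t^2 + t^3); the count is [t^4].
(1 + t + t^2) has coefficients 1,1,1 for degrees 0…2.
(t + t^2 + t^3 + t^4 + t^5 + t^6) has coefficients 0,1,1,1,1 for degrees 0…4.
Finally multiplying by (1 + t + t^2 + t^3), the product of all factors after the first has coefficients 0,1,2,3,4 for degrees 0…4.
[t^4] = 1·4 + 1·3 + 1·2 = 9.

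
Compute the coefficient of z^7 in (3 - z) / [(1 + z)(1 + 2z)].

-892

Partial fractions give a closed form: a_n = (-4)·(-1)^n + (7)·(-2)^n.
At n = 7: a_7 = -892.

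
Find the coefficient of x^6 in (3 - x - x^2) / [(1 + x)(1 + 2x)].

The denominator gives the recurrence a_n = −3a_(n−1) − 2a_(n−2) for n ≥ 3; the numerator fixes a_0 = 3, a_1 = -10, a_2 = 23.
Iterating: 3, -10, 23, -49, 101, -205, 413, so a_6 = 413.

413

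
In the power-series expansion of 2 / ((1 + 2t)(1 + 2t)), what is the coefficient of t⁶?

896

The denominator gives the recurrence a_n = −4a_(n−1) − 4a_(n−2) for n ≥ 2; the numerator fixes a_0 = 2, a_1 = -8.
Iterating: 2, -8, 24, -64, 160, -384, 896, so a_6 = 896.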